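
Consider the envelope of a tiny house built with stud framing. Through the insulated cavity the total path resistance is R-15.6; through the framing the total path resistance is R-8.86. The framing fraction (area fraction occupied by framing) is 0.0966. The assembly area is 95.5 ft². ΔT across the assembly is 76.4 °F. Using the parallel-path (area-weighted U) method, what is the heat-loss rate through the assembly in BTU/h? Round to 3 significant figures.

U_eff = 0.9034/15.6 + 0.0966/8.86 = 0.05791 + 0.0109 = 0.06881
R_eff = 1/U_eff = 14.53 ft²·°F·h/BTU
Q = 95.5 × 76.4 / 14.53 = 502.1 BTU/h

502 BTU/h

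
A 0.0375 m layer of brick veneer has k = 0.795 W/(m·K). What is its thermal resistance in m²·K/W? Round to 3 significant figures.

0.0472 m²·K/W

R = L/k = 0.0375/0.795 = 0.04717 m²·K/W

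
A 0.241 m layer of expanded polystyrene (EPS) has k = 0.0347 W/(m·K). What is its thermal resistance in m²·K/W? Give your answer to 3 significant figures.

R = L/k = 0.241/0.0347 = 6.945 m²·K/W

6.95 m²·K/W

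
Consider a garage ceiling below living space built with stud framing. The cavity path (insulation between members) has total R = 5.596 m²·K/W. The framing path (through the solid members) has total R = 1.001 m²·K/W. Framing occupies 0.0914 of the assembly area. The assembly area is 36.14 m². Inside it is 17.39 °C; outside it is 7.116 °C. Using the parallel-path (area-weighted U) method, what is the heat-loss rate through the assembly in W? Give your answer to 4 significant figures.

U_eff = 0.9086/5.596 + 0.0914/1.001 = 0.16237 + 0.091309 = 0.25367
R_eff = 1/U_eff = 3.9421 m²·K/W
Q = 36.14 × (17.39 − 7.116) / 3.9421 = 94.19 W

94.19 W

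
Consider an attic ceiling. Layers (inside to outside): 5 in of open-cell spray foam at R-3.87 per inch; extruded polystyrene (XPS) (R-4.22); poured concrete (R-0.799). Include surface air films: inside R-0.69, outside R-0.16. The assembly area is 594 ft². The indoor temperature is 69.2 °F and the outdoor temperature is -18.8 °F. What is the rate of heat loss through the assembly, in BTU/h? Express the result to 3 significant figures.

2070 BTU/h

5 × 3.87 = 19.35
R_total = 0.69 + 19.35 + 4.22 + 0.799 + 0.16 = 25.22 ft²·°F·h/BTU
Q = A·ΔT/R = 594 × (69.2 − (-18.8)) / 25.22 = 2073 BTU/h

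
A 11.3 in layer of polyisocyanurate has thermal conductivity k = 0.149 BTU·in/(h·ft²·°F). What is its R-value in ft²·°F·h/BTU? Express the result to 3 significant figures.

75.8 ft²·°F·h/BTU

R = L/k = 11.3/0.149 = 75.84 ft²·°F·h/BTU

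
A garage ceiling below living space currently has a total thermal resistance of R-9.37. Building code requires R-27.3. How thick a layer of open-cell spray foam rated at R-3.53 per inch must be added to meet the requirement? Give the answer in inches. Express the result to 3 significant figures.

ΔR = 27.3 − 9.37 = 17.93 ft²·°F·h/BTU
L = ΔR / (R/in) = 17.93/3.53 = 5.079 in

5.08 in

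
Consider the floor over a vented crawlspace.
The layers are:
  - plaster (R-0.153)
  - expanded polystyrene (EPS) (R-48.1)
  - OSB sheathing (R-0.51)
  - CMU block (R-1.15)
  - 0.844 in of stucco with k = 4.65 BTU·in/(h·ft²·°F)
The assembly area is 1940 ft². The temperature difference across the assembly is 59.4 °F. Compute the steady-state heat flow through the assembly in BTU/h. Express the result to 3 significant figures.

2300 BTU/h

0.844/4.65 = 0.1815
R_total = 0.153 + 48.1 + 0.51 + 1.15 + 0.1815 = 50.09 ft²·°F·h/BTU
Q = A·ΔT/R = 1940 × 59.4 / 50.09 = 2300 BTU/h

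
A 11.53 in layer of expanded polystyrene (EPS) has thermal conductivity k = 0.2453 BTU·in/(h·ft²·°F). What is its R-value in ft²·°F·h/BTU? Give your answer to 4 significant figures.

47.00 ft²·°F·h/BTU

R = L/k = 11.53/0.2453 = 47.004 ft²·°F·h/BTU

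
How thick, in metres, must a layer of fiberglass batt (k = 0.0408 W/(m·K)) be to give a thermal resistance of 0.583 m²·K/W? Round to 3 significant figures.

0.0238 m

L = R·k = 0.583 × 0.0408 = 0.02379 m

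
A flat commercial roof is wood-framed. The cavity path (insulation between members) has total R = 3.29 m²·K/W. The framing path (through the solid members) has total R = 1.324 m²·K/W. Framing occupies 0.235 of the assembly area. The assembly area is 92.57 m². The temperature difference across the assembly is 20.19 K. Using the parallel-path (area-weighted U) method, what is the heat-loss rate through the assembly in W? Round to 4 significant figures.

766.3 W

U_eff = 0.765/3.29 + 0.235/1.324 = 0.23252 + 0.17749 = 0.41002
R_eff = 1/U_eff = 2.4389 m²·K/W
Q = 92.57 × 20.19 / 2.4389 = 766.31 W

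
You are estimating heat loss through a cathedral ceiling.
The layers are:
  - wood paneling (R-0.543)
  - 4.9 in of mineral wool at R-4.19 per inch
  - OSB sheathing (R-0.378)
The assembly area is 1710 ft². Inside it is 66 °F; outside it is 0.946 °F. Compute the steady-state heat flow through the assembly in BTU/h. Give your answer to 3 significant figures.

4.9 × 4.19 = 20.53
R_total = 0.543 + 20.53 + 0.378 = 21.45 ft²·°F·h/BTU
Q = A·ΔT/R = 1710 × (66 − 0.946) / 21.45 = 5186 BTU/h

5190 BTU/h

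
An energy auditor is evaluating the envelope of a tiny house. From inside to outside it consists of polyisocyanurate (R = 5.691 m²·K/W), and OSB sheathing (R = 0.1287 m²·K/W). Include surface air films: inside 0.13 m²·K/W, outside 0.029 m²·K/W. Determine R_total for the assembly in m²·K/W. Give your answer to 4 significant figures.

R_total = 0.13 + 5.691 + 0.1287 + 0.029 = 5.9787 m²·K/W

5.979 m²·K/W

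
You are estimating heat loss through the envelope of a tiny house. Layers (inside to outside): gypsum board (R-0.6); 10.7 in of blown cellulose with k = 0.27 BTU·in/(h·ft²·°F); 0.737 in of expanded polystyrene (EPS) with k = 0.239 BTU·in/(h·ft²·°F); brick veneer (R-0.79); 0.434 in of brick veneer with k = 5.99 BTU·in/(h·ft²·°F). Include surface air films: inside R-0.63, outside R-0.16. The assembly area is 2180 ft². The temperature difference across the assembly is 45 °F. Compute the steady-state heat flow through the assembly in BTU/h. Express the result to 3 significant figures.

2180 BTU/h

10.7/0.27 = 39.63
0.737/0.239 = 3.084
0.434/5.99 = 0.07245
R_total = 0.63 + 0.6 + 39.63 + 3.084 + 0.79 + 0.07245 + 0.16 = 44.97 ft²·°F·h/BTU
Q = A·ΔT/R = 2180 × 45 / 44.97 = 2182 BTU/h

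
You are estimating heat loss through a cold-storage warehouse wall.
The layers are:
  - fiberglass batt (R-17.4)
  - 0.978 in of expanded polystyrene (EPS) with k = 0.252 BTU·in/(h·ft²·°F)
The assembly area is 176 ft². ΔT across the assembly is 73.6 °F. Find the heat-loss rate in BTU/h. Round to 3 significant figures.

609 BTU/h

0.978/0.252 = 3.881
R_total = 17.4 + 3.881 = 21.28 ft²·°F·h/BTU
Q = A·ΔT/R = 176 × 73.6 / 21.28 = 608.7 BTU/h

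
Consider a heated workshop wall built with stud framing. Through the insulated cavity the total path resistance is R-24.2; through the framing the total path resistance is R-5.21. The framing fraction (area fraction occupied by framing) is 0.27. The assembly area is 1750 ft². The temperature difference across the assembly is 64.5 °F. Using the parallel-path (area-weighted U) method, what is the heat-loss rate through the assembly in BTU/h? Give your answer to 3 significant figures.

9250 BTU/h

U_eff = 0.73/24.2 + 0.27/5.21 = 0.03017 + 0.05182 = 0.08199
R_eff = 1/U_eff = 12.2 ft²·°F·h/BTU
Q = 1750 × 64.5 / 12.2 = 9254 BTU/h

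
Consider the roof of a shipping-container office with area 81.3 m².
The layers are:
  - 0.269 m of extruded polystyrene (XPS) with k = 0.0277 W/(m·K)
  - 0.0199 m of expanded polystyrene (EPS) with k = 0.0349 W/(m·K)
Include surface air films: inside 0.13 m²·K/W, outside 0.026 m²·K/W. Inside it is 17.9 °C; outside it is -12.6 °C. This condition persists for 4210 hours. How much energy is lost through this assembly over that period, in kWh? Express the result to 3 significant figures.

0.269/0.0277 = 9.711
0.0199/0.0349 = 0.5702
R_total = 0.13 + 9.711 + 0.5702 + 0.026 = 10.44 m²·K/W
Q = 81.3 × (17.9 − (-12.6)) / 10.44 = 237.6 W
E = 237.6 W × 4210 h / 1000 = 1000 kWh

1000 kWh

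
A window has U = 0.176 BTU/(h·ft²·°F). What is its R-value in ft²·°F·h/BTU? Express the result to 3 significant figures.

R = 1/U = 1/0.176 = 5.682

5.68 ft²·°F·h/BTU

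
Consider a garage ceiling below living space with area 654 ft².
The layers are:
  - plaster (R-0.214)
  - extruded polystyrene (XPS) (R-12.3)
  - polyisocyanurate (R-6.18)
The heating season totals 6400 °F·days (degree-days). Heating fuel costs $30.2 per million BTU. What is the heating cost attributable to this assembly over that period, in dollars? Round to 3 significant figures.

R_total = 0.214 + 12.3 + 6.18 = 18.69 ft²·°F·h/BTU
E = A × HDD × 24 / R = 654 × 6400 × 24 / 18.69 = 5374000 BTU
Cost = 5374000/10⁶ × 30.2 = $162.3

162 dollars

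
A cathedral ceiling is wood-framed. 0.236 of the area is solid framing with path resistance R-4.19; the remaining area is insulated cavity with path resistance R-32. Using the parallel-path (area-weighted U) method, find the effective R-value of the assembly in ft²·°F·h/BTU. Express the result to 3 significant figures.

U_eff = 0.764/32 + 0.236/4.19 = 0.02388 + 0.05632 = 0.0802
R_eff = 1/U_eff = 12.47 ft²·°F·h/BTU

12.5 ft²·°F·h/BTU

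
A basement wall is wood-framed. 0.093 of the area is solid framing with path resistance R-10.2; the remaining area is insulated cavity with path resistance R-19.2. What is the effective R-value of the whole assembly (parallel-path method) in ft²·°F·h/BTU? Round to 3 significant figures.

U_eff = 0.907/19.2 + 0.093/10.2 = 0.04724 + 0.009118 = 0.05636
R_eff = 1/U_eff = 17.74 ft²·°F·h/BTU

17.7 ft²·°F·h/BTU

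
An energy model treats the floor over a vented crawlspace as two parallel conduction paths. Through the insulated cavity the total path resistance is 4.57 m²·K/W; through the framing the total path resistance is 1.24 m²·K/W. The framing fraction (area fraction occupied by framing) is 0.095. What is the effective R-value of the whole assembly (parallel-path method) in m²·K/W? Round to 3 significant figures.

U_eff = 0.905/4.57 + 0.095/1.24 = 0.198 + 0.07661 = 0.2746
R_eff = 1/U_eff = 3.641 m²·K/W

3.64 m²·K/W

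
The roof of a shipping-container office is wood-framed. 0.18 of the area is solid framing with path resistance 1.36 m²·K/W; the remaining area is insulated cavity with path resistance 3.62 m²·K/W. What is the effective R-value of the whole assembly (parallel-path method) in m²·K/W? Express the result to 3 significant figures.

U_eff = 0.82/3.62 + 0.18/1.36 = 0.2265 + 0.1324 = 0.3589
R_eff = 1/U_eff = 2.787 m²·K/W

2.79 m²·K/W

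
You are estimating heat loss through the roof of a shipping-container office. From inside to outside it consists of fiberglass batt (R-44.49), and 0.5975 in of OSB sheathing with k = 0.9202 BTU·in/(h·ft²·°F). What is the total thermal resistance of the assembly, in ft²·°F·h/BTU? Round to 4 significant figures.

45.14 ft²·°F·h/BTU

0.5975/0.9202 = 0.64932
R_total = 44.49 + 0.64932 = 45.139 ft²·°F·h/BTU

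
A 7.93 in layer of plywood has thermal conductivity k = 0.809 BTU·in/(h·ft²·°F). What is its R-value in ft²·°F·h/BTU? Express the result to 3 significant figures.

R = L/k = 7.93/0.809 = 9.802 ft²·°F·h/BTU

9.80 ft²·°F·h/BTU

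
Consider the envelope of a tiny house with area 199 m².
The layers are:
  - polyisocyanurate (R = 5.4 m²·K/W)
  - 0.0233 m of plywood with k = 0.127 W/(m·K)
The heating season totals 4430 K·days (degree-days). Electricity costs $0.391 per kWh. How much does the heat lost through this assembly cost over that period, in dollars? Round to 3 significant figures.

0.0233/0.127 = 0.1835
R_total = 5.4 + 0.1835 = 5.583 m²·K/W
E = A × HDD × 24 / R / 1000 = 199 × 4430 × 24 / 5.583 / 1000 = 3789 kWh
Cost = 3789 × 0.391 = $1482

1480 dollars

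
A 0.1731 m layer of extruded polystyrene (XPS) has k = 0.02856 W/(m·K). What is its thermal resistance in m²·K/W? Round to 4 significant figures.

6.061 m²·K/W

R = L/k = 0.1731/0.02856 = 6.0609 m²·K/W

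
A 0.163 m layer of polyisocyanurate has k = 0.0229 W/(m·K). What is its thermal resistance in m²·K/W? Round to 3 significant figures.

7.12 m²·K/W

R = L/k = 0.163/0.0229 = 7.118 m²·K/W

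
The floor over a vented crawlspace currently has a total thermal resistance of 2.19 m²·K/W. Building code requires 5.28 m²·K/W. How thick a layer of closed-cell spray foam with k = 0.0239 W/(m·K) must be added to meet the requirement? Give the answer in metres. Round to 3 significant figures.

0.0739 m

ΔR = 5.28 − 2.19 = 3.09 m²·K/W
L = ΔR × k = 3.09 × 0.0239 = 0.07385 m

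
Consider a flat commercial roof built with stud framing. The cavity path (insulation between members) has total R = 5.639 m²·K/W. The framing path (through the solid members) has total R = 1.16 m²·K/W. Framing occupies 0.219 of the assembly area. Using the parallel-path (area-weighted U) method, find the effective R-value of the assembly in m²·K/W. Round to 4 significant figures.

U_eff = 0.781/5.639 + 0.219/1.16 = 0.1385 + 0.18879 = 0.32729
R_eff = 1/U_eff = 3.0554 m²·K/W

3.055 m²·K/W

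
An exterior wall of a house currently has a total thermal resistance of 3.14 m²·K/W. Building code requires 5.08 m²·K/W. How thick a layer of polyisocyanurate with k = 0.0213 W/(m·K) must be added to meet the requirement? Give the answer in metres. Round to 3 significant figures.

0.0413 m

ΔR = 5.08 − 3.14 = 1.94 m²·K/W
L = ΔR × k = 1.94 × 0.0213 = 0.04132 m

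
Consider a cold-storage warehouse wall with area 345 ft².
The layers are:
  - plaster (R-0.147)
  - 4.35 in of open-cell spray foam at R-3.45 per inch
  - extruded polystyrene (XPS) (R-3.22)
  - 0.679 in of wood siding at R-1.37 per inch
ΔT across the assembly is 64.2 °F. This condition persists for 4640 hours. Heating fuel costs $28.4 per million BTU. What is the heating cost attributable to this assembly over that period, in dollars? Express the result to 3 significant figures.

4.35 × 3.45 = 15.01
0.679 × 1.37 = 0.9302
R_total = 0.147 + 15.01 + 3.22 + 0.9302 = 19.3 ft²·°F·h/BTU
Q = 345 × 64.2 / 19.3 = 1147 BTU/h
E = 1147 × 4640 = 5324000 BTU
Cost = 5324000/10⁶ × 28.4 = $151.2

151 dollars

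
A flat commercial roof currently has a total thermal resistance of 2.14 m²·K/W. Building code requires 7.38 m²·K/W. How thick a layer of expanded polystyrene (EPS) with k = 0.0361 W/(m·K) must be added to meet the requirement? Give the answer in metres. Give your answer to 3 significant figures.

0.189 m

ΔR = 7.38 − 2.14 = 5.24 m²·K/W
L = ΔR × k = 5.24 × 0.0361 = 0.1892 m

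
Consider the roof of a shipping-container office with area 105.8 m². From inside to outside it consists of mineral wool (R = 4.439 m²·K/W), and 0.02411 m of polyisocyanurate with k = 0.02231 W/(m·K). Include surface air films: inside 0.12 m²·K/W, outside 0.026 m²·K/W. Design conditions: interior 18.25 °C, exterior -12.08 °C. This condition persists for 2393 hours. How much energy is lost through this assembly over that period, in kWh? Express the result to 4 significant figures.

1355 kWh

0.02411/0.02231 = 1.0807
R_total = 0.12 + 4.439 + 1.0807 + 0.026 = 5.6657 m²·K/W
Q = 105.8 × (18.25 − (-12.08)) / 5.6657 = 566.38 W
E = 566.38 W × 2393 h / 1000 = 1355.3 kWh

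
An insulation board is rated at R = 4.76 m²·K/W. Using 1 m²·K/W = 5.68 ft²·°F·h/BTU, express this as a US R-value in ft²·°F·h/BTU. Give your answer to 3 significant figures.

R_US = 4.76 × 5.68 = 27.04

27.0 ft²·°F·h/BTU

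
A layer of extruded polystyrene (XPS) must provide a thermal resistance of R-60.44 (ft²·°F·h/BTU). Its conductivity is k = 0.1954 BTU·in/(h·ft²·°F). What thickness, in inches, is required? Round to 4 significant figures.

L = R × k = 60.44 × 0.1954 = 11.81 in

11.81 in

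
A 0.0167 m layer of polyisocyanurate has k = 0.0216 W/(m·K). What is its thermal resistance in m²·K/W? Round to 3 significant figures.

R = L/k = 0.0167/0.0216 = 0.7731 m²·K/W

0.773 m²·K/W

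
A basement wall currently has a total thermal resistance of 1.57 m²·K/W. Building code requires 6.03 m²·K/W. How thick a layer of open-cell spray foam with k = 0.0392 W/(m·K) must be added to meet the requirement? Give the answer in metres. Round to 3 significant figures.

ΔR = 6.03 − 1.57 = 4.46 m²·K/W
L = ΔR × k = 4.46 × 0.0392 = 0.1748 m

0.175 m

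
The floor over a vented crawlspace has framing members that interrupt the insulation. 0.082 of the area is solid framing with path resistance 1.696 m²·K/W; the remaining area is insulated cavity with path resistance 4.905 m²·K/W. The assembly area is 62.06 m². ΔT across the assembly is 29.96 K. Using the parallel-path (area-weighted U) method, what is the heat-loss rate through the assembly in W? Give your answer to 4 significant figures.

U_eff = 0.918/4.905 + 0.082/1.696 = 0.18716 + 0.048349 = 0.23551
R_eff = 1/U_eff = 4.2462 m²·K/W
Q = 62.06 × 29.96 / 4.2462 = 437.88 W

437.9 W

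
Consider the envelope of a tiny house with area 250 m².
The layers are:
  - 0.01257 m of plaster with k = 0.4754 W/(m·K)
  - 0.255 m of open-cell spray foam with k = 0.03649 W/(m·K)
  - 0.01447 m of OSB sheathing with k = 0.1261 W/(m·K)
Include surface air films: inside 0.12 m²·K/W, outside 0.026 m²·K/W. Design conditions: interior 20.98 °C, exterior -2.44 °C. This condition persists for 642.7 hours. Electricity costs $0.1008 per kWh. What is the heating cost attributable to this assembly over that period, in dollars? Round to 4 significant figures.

52.14 dollars

0.01257/0.4754 = 0.026441
0.255/0.03649 = 6.9882
0.01447/0.1261 = 0.11475
R_total = 0.12 + 0.026441 + 6.9882 + 0.11475 + 0.026 = 7.2754 m²·K/W
Q = 250 × (20.98 − (-2.44)) / 7.2754 = 804.77 W
E = 804.77 W × 642.7 h / 1000 = 517.22 kWh
Cost = 517.22 × 0.1008 = $52.136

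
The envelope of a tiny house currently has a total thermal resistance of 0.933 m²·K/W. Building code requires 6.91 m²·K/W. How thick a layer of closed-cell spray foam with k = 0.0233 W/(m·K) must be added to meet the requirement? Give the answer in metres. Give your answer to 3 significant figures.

ΔR = 6.91 − 0.933 = 5.977 m²·K/W
L = ΔR × k = 5.977 × 0.0233 = 0.1393 m

0.139 m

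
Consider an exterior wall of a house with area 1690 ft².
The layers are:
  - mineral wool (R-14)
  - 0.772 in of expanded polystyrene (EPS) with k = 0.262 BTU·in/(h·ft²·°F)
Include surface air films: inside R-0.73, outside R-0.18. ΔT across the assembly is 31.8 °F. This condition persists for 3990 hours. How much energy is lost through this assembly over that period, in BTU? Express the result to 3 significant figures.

0.772/0.262 = 2.947
R_total = 0.73 + 14 + 2.947 + 0.18 = 17.86 ft²·°F·h/BTU
Q = 1690 × 31.8 / 17.86 = 3010 BTU/h
E = 3010 × 3990 = 12010000 BTU

12000000 BTU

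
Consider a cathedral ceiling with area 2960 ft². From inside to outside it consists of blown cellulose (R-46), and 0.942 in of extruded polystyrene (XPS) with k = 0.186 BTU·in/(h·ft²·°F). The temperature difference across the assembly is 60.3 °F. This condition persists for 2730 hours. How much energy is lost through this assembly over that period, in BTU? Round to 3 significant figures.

0.942/0.186 = 5.065
R_total = 46 + 5.065 = 51.06 ft²·°F·h/BTU
Q = 2960 × 60.3 / 51.06 = 3495 BTU/h
E = 3495 × 2730 = 9542000 BTU

9540000 BTU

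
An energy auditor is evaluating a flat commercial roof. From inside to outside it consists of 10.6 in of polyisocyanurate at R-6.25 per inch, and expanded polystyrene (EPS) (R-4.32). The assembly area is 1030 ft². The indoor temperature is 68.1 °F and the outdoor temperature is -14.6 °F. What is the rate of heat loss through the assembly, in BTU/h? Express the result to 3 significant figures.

10.6 × 6.25 = 66.25
R_total = 66.25 + 4.32 = 70.57 ft²·°F·h/BTU
Q = A·ΔT/R = 1030 × (68.1 − (-14.6)) / 70.57 = 1207 BTU/h

1210 BTU/h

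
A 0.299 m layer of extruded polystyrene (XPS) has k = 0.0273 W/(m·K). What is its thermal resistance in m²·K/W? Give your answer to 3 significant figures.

R = L/k = 0.299/0.0273 = 10.95 m²·K/W

11.0 m²·K/W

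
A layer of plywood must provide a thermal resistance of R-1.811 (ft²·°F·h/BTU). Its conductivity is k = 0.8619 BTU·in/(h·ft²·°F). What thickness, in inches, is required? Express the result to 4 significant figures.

1.561 in

L = R × k = 1.811 × 0.8619 = 1.5609 in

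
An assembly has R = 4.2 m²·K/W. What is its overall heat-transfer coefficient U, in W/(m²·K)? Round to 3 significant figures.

0.238 W/(m²·K)

U = 1/R = 1/4.2 = 0.2381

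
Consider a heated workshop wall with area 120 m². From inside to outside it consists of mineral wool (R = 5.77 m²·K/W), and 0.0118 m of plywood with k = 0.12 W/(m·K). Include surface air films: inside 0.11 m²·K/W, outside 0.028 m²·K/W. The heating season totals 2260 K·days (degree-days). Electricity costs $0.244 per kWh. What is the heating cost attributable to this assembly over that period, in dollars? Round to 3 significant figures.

264 dollars

0.0118/0.12 = 0.09833
R_total = 0.11 + 5.77 + 0.09833 + 0.028 = 6.006 m²·K/W
E = A × HDD × 24 / R / 1000 = 120 × 2260 × 24 / 6.006 / 1000 = 1084 kWh
Cost = 1084 × 0.244 = $264.4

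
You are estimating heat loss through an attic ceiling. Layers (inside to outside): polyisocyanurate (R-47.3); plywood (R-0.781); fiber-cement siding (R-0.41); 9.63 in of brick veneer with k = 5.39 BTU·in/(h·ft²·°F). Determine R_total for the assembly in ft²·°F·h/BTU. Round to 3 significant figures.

9.63/5.39 = 1.787
R_total = 47.3 + 0.781 + 0.41 + 1.787 = 50.28 ft²·°F·h/BTU

50.3 ft²·°F·h/BTU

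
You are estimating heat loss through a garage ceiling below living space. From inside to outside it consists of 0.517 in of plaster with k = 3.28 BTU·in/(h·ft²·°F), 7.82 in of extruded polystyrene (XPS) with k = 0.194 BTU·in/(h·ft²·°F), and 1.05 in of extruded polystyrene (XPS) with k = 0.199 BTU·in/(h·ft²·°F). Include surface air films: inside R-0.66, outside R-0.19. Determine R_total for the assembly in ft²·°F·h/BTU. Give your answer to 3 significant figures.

46.6 ft²·°F·h/BTU

0.517/3.28 = 0.1576
7.82/0.194 = 40.31
1.05/0.199 = 5.276
R_total = 0.66 + 0.1576 + 40.31 + 5.276 + 0.19 = 46.59 ft²·°F·h/BTU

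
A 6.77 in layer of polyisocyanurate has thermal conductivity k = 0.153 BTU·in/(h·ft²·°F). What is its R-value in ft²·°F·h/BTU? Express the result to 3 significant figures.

44.2 ft²·°F·h/BTU

R = L/k = 6.77/0.153 = 44.25 ft²·°F·h/BTU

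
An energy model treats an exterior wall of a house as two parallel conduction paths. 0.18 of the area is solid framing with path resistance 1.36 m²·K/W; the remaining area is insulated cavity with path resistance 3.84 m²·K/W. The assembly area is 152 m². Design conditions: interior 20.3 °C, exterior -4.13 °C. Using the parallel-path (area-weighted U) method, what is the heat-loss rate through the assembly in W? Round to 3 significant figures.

1280 W

U_eff = 0.82/3.84 + 0.18/1.36 = 0.2135 + 0.1324 = 0.3459
R_eff = 1/U_eff = 2.891 m²·K/W
Q = 152 × (20.3 − (-4.13)) / 2.891 = 1284 W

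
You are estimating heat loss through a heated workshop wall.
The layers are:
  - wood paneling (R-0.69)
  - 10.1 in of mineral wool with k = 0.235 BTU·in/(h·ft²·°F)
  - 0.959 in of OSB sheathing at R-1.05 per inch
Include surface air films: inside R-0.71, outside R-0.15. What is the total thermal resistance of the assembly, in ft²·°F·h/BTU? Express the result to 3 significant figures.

45.5 ft²·°F·h/BTU

10.1/0.235 = 42.98
0.959 × 1.05 = 1.007
R_total = 0.71 + 0.69 + 42.98 + 1.007 + 0.15 = 45.54 ft²·°F·h/BTU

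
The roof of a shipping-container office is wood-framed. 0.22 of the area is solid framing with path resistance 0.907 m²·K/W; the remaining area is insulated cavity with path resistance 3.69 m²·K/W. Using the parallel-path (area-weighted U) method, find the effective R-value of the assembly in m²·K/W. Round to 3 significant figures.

2.20 m²·K/W

U_eff = 0.78/3.69 + 0.22/0.907 = 0.2114 + 0.2426 = 0.4539
R_eff = 1/U_eff = 2.203 m²·K/W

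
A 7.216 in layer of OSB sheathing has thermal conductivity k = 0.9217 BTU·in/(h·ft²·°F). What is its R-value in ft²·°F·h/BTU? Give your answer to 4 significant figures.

R = L/k = 7.216/0.9217 = 7.829 ft²·°F·h/BTU

7.829 ft²·°F·h/BTU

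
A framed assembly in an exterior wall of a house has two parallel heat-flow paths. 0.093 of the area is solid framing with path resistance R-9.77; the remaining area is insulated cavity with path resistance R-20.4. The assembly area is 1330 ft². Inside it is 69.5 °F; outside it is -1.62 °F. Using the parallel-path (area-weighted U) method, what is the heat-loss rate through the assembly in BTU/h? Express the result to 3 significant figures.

5110 BTU/h

U_eff = 0.907/20.4 + 0.093/9.77 = 0.04446 + 0.009519 = 0.05398
R_eff = 1/U_eff = 18.53 ft²·°F·h/BTU
Q = 1330 × (69.5 − (-1.62)) / 18.53 = 5106 BTU/h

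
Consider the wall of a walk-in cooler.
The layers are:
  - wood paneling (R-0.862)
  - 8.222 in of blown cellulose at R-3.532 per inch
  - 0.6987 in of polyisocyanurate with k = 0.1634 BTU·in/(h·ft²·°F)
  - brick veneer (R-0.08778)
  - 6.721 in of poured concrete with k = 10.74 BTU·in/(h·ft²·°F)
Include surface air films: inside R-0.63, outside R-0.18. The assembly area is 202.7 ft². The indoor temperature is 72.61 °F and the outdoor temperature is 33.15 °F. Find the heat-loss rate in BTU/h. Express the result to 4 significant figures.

224.0 BTU/h

8.222 × 3.532 = 29.04
0.6987/0.1634 = 4.276
6.721/10.74 = 0.62579
R_total = 0.63 + 0.862 + 29.04 + 4.276 + 0.08778 + 0.62579 + 0.18 = 35.702 ft²·°F·h/BTU
Q = A·ΔT/R = 202.7 × (72.61 − 33.15) / 35.702 = 224.04 BTU/h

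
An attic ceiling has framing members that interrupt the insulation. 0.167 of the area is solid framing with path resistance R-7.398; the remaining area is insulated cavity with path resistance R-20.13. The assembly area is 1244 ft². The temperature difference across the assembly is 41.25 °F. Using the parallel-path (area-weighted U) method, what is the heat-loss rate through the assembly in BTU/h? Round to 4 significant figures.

U_eff = 0.833/20.13 + 0.167/7.398 = 0.041381 + 0.022574 = 0.063955
R_eff = 1/U_eff = 15.636 ft²·°F·h/BTU
Q = 1244 × 41.25 / 15.636 = 3281.8 BTU/h

3282 BTU/h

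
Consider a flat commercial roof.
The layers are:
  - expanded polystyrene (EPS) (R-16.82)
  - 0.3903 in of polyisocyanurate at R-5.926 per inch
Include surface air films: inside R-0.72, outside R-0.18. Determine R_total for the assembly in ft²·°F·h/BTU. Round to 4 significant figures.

0.3903 × 5.926 = 2.3129
R_total = 0.72 + 16.82 + 2.3129 + 0.18 = 20.033 ft²·°F·h/BTU

20.03 ft²·°F·h/BTU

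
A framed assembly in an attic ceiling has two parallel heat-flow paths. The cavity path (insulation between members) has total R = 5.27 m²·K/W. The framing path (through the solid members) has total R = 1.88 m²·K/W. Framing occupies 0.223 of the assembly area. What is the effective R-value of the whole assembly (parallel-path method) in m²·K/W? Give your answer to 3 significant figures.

U_eff = 0.777/5.27 + 0.223/1.88 = 0.1474 + 0.1186 = 0.2661
R_eff = 1/U_eff = 3.759 m²·K/W

3.76 m²·K/W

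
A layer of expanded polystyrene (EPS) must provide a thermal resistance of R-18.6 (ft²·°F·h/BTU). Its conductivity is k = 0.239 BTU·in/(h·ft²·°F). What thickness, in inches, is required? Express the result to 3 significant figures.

4.45 in

L = R × k = 18.6 × 0.239 = 4.445 in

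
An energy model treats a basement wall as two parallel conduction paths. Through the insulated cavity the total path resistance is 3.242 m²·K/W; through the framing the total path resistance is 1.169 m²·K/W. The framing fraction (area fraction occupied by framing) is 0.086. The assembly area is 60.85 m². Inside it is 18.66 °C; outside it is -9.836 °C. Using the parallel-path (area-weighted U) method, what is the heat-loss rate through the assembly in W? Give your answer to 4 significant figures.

U_eff = 0.914/3.242 + 0.086/1.169 = 0.28192 + 0.073567 = 0.35549
R_eff = 1/U_eff = 2.813 m²·K/W
Q = 60.85 × (18.66 − (-9.836)) / 2.813 = 616.42 W

616.4 W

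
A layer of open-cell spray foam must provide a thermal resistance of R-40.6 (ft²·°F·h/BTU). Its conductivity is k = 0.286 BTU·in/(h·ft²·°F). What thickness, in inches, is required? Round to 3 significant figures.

L = R × k = 40.6 × 0.286 = 11.61 in

11.6 in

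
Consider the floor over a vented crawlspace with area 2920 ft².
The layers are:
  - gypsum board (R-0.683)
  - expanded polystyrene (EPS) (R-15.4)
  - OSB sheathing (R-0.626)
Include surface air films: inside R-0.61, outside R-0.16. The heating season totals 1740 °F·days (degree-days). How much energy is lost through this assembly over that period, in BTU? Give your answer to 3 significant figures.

R_total = 0.61 + 0.683 + 15.4 + 0.626 + 0.16 = 17.48 ft²·°F·h/BTU
E = A × HDD × 24 / R = 2920 × 1740 × 24 / 17.48 = 6976000 BTU

6980000 BTU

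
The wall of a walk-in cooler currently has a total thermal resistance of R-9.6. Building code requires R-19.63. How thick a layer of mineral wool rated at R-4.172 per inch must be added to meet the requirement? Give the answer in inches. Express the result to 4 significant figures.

ΔR = 19.63 − 9.6 = 10.03 ft²·°F·h/BTU
L = ΔR / (R/in) = 10.03/4.172 = 2.4041 in

2.404 in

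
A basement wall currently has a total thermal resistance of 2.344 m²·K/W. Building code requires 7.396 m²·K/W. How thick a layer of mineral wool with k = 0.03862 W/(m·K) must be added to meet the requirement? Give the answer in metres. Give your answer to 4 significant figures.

ΔR = 7.396 − 2.344 = 5.052 m²·K/W
L = ΔR × k = 5.052 × 0.03862 = 0.19511 m

0.1951 m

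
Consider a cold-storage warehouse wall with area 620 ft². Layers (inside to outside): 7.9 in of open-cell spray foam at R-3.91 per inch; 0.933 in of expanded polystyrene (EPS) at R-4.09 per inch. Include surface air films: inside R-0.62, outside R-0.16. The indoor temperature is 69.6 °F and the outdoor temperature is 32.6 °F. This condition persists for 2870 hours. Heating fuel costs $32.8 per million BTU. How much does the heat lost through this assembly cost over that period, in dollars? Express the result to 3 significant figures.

60.9 dollars

7.9 × 3.91 = 30.89
0.933 × 4.09 = 3.816
R_total = 0.62 + 30.89 + 3.816 + 0.16 = 35.48 ft²·°F·h/BTU
Q = 620 × (69.6 − 32.6) / 35.48 = 646.5 BTU/h
E = 646.5 × 2870 = 1855000 BTU
Cost = 1855000/10⁶ × 32.8 = $60.86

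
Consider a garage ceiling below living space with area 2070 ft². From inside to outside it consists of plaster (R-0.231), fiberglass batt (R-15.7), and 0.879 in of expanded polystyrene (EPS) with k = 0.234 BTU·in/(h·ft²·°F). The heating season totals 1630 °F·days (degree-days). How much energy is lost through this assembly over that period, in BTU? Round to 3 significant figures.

0.879/0.234 = 3.756
R_total = 0.231 + 15.7 + 3.756 = 19.69 ft²·°F·h/BTU
E = A × HDD × 24 / R = 2070 × 1630 × 24 / 19.69 = 4113000 BTU

4110000 BTU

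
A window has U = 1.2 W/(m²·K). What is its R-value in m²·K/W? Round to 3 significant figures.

R = 1/U = 1/1.2 = 0.8333

0.833 m²·K/W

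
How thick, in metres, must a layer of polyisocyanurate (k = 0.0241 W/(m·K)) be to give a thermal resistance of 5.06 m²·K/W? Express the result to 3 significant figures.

0.122 m

L = R·k = 5.06 × 0.0241 = 0.1219 m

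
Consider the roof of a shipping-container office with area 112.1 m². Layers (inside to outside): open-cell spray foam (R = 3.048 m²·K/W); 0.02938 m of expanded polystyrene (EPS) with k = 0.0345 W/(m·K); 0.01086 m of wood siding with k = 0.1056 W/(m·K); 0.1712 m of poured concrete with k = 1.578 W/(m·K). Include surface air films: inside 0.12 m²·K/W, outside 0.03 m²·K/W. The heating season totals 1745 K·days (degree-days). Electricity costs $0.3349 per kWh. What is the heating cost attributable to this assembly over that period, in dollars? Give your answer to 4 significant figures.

369.0 dollars

0.02938/0.0345 = 0.85159
0.01086/0.1056 = 0.10284
0.1712/1.578 = 0.10849
R_total = 0.12 + 3.048 + 0.85159 + 0.10284 + 0.10849 + 0.03 = 4.2609 m²·K/W
E = A × HDD × 24 / R / 1000 = 112.1 × 1745 × 24 / 4.2609 / 1000 = 1101.8 kWh
Cost = 1101.8 × 0.3349 = $369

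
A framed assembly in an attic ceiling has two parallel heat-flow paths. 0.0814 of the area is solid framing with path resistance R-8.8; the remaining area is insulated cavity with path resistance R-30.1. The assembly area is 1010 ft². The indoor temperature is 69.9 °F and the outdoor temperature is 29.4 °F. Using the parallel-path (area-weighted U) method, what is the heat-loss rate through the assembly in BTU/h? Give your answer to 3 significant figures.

U_eff = 0.9186/30.1 + 0.0814/8.8 = 0.03052 + 0.00925 = 0.03977
R_eff = 1/U_eff = 25.15 ft²·°F·h/BTU
Q = 1010 × (69.9 − 29.4) / 25.15 = 1627 BTU/h

1630 BTU/h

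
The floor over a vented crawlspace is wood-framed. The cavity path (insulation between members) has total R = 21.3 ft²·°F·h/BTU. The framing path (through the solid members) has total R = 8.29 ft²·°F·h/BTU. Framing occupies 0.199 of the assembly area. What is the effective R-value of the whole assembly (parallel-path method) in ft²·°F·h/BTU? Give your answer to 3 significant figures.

U_eff = 0.801/21.3 + 0.199/8.29 = 0.03761 + 0.024 = 0.06161
R_eff = 1/U_eff = 16.23 ft²·°F·h/BTU

16.2 ft²·°F·h/BTU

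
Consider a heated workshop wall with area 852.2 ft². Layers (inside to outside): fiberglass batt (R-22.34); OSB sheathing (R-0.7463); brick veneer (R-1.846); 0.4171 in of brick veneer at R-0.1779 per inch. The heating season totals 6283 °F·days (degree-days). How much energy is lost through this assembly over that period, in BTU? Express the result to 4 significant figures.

5139000 BTU

0.4171 × 0.1779 = 0.074202
R_total = 22.34 + 0.7463 + 1.846 + 0.074202 = 25.007 ft²·°F·h/BTU
E = A × HDD × 24 / R = 852.2 × 6283 × 24 / 25.007 = 5138900 BTU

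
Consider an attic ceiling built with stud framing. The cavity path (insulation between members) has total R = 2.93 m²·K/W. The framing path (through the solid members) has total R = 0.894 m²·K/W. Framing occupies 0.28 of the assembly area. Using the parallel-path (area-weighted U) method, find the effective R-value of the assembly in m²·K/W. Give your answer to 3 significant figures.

1.79 m²·K/W

U_eff = 0.72/2.93 + 0.28/0.894 = 0.2457 + 0.3132 = 0.5589
R_eff = 1/U_eff = 1.789 m²·K/W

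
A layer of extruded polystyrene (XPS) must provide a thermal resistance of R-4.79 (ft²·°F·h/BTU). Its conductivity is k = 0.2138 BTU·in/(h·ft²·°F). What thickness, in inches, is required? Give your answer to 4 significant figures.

L = R × k = 4.79 × 0.2138 = 1.0241 in

1.024 in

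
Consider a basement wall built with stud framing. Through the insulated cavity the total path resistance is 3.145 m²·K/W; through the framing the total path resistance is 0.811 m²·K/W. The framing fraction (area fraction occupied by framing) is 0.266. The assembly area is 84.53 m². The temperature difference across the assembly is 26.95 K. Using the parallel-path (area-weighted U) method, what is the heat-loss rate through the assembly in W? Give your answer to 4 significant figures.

1279 W

U_eff = 0.734/3.145 + 0.266/0.811 = 0.23339 + 0.32799 = 0.56138
R_eff = 1/U_eff = 1.7813 m²·K/W
Q = 84.53 × 26.95 / 1.7813 = 1278.9 W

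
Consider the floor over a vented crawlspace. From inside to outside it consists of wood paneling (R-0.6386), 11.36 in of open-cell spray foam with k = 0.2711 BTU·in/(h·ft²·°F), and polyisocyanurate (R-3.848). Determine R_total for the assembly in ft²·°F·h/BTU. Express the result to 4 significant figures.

46.39 ft²·°F·h/BTU

11.36/0.2711 = 41.903
R_total = 0.6386 + 41.903 + 3.848 = 46.39 ft²·°F·h/BTU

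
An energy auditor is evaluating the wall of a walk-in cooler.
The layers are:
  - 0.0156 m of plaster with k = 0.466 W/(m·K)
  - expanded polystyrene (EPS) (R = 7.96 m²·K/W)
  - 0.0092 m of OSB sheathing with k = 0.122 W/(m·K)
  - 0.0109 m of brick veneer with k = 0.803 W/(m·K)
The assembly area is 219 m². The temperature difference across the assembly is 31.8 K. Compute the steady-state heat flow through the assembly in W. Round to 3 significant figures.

0.0156/0.466 = 0.03348
0.0092/0.122 = 0.07541
0.0109/0.803 = 0.01357
R_total = 0.03348 + 7.96 + 0.07541 + 0.01357 = 8.082 m²·K/W
Q = A·ΔT/R = 219 × 31.8 / 8.082 = 861.6 W

862 W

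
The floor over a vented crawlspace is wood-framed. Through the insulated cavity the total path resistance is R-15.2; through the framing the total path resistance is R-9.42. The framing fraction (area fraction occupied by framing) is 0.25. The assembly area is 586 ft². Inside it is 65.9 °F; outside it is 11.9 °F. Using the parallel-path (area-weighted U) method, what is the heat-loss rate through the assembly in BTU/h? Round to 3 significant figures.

2400 BTU/h

U_eff = 0.75/15.2 + 0.25/9.42 = 0.04934 + 0.02654 = 0.07588
R_eff = 1/U_eff = 13.18 ft²·°F·h/BTU
Q = 586 × (65.9 − 11.9) / 13.18 = 2401 BTU/h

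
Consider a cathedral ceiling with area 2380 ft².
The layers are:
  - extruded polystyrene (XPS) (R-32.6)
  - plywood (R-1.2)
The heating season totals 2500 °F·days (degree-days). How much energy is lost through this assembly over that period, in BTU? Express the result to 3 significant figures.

R_total = 32.6 + 1.2 = 33.8 ft²·°F·h/BTU
E = A × HDD × 24 / R = 2380 × 2500 × 24 / 33.8 = 4225000 BTU

4220000 BTU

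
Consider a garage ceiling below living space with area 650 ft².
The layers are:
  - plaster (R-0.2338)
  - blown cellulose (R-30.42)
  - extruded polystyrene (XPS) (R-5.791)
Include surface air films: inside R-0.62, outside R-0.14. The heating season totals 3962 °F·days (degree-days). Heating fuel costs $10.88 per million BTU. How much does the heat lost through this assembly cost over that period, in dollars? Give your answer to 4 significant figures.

18.07 dollars

R_total = 0.62 + 0.2338 + 30.42 + 5.791 + 0.14 = 37.205 ft²·°F·h/BTU
E = A × HDD × 24 / R = 650 × 3962 × 24 / 37.205 = 1661300 BTU
Cost = 1661300/10⁶ × 10.88 = $18.075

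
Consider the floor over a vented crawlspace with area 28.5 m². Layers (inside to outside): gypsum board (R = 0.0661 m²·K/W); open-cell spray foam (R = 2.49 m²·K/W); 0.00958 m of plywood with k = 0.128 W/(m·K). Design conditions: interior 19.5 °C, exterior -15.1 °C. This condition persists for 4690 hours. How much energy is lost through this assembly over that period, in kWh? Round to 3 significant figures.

1760 kWh

0.00958/0.128 = 0.07484
R_total = 0.0661 + 2.49 + 0.07484 = 2.631 m²·K/W
Q = 28.5 × (19.5 − (-15.1)) / 2.631 = 374.8 W
E = 374.8 W × 4690 h / 1000 = 1758 kWh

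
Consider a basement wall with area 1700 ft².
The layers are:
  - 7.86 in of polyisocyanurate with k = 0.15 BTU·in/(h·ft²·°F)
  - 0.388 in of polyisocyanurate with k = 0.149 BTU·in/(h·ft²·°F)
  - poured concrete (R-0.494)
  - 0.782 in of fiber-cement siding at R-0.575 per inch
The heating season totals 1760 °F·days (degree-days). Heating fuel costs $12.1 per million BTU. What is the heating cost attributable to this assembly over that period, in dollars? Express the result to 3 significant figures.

7.86/0.15 = 52.4
0.388/0.149 = 2.604
0.782 × 0.575 = 0.4496
R_total = 52.4 + 2.604 + 0.494 + 0.4496 = 55.95 ft²·°F·h/BTU
E = A × HDD × 24 / R = 1700 × 1760 × 24 / 55.95 = 1283000 BTU
Cost = 1283000/10⁶ × 12.1 = $15.53

15.5 dollars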